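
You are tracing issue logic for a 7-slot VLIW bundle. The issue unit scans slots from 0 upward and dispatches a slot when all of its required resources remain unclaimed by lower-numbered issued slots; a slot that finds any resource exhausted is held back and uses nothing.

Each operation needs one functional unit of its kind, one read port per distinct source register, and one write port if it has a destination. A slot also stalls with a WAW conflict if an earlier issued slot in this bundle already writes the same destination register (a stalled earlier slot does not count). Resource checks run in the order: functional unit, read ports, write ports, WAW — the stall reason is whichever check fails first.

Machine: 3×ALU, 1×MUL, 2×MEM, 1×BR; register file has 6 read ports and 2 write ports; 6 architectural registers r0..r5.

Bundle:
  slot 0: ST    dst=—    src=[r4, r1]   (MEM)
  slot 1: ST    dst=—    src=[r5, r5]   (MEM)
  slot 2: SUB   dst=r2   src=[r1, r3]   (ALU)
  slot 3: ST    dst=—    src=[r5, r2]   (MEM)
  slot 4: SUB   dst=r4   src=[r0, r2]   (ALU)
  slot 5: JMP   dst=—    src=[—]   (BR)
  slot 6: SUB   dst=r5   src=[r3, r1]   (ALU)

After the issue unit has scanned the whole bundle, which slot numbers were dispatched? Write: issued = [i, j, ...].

issued = [0, 1, 2, 5]

(0) want 1×MEM +2rd +0wr — yes → AL3|MU1|ME1|BR1|rd4|wr2
(1) want 1×MEM +1rd +0wr — yes → AL3|MU1|ME0|BR1|rd3|wr2
(2) want 1×ALU +2rd +1wr — yes → AL2|MU1|ME0|BR1|rd1|wr1
(3) want 1×MEM +2rd +0wr — FU → AL2|MU1|ME0|BR1|rd1|wr1
(4) want 1×ALU +2rd +1wr — RD_PORT → AL2|MU1|ME0|BR1|rd1|wr1
(5) want 1×BR +0rd +0wr — yes → AL2|MU1|ME0|BR0|rd1|wr1
(6) want 1×ALU +2rd +1wr — RD_PORT → AL2|MU1|ME0|BR0|rd1|wr1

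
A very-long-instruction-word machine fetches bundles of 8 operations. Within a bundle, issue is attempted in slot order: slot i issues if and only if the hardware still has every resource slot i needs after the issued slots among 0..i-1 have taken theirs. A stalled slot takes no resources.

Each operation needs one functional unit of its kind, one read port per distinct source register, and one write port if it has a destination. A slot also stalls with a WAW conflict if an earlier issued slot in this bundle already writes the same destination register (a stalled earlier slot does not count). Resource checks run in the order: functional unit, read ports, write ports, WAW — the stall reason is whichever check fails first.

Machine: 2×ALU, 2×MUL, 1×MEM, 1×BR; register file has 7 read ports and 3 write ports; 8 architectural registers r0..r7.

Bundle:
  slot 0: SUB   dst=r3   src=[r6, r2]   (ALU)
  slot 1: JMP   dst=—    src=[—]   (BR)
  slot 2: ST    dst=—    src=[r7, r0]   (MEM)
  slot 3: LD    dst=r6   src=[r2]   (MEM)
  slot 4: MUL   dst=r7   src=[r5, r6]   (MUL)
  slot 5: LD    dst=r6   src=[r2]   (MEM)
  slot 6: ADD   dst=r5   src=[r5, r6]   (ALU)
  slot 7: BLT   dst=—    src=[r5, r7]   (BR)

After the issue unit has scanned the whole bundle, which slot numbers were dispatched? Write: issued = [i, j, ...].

(0) want 1×ALU +2rd +1wr — yes → AL1|MU2|ME1|BR1|rd5|wr2
(1) want 1×BR +0rd +0wr — yes → AL1|MU2|ME1|BR0|rd5|wr2
(2) want 1×MEM +2rd +0wr — yes → AL1|MU2|ME0|BR0|rd3|wr2
(3) want 1×MEM +1rd +1wr — FU → AL1|MU2|ME0|BR0|rd3|wr2
(4) want 1×MUL +2rd +1wr — yes → AL1|MU1|ME0|BR0|rd1|wr1
(5) want 1×MEM +1rd +1wr — FU → AL1|MU1|ME0|BR0|rd1|wr1
(6) want 1×ALU +2rd +1wr — RD_PORT → AL1|MU1|ME0|BR0|rd1|wr1
(7) want 1×BR +2rd +0wr — FU → AL1|MU1|ME0|BR0|rd1|wr1

issued = [0, 1, 2, 4]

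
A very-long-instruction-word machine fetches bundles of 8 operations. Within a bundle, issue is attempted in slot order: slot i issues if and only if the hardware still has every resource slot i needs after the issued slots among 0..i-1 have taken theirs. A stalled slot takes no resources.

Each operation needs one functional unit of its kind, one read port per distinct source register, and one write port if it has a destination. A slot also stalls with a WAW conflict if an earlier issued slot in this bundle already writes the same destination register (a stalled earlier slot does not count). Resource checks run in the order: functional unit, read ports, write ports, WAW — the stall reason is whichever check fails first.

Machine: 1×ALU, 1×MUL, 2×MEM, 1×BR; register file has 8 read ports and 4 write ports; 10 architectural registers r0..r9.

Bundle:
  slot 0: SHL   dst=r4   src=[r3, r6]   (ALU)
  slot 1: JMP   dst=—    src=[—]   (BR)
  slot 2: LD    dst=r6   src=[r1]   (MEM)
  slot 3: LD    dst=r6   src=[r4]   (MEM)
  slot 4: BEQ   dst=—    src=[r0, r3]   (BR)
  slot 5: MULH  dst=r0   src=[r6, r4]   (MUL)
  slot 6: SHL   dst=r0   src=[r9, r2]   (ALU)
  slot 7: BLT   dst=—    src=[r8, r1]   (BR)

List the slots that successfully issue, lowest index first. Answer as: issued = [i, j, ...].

(0) want 1×ALU +2rd +1wr — yes → AL0|MU1|ME2|BR1|rd6|wr3
(1) want 1×BR +0rd +0wr — yes → AL0|MU1|ME2|BR0|rd6|wr3
(2) want 1×MEM +1rd +1wr — yes → AL0|MU1|ME1|BR0|rd5|wr2
(3) want 1×MEM +1rd +1wr — WAW → AL0|MU1|ME1|BR0|rd5|wr2
(4) want 1×BR +2rd +0wr — FU → AL0|MU1|ME1|BR0|rd5|wr2
(5) want 1×MUL +2rd +1wr — yes → AL0|MU0|ME1|BR0|rd3|wr1
(6) want 1×ALU +2rd +1wr — FU → AL0|MU0|ME1|BR0|rd3|wr1
(7) want 1×BR +2rd +0wr — FU → AL0|MU0|ME1|BR0|rd3|wr1

issued = [0, 1, 2, 5]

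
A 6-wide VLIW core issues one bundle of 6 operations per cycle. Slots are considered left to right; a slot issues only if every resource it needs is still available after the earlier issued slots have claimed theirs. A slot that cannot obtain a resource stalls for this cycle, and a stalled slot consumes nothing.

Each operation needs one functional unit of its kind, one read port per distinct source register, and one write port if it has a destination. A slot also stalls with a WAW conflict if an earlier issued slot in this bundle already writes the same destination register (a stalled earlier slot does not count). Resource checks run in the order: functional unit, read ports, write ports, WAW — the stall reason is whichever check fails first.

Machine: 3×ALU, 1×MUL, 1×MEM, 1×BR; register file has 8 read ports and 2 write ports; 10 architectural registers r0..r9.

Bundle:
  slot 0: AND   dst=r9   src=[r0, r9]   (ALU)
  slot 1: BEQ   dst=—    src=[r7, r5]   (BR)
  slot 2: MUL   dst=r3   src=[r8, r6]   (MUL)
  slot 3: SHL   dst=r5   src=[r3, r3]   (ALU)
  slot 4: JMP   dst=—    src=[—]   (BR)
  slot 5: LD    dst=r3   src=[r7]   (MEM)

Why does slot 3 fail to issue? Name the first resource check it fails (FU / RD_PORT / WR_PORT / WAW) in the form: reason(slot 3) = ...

[0] ALU needs rd=2 wr=1: ok; after: ALU=2 MUL=1 MEM=1 BR=1, R=6, W=1
[1] BR needs rd=2 wr=0: ok; after: ALU=2 MUL=1 MEM=1 BR=0, R=4, W=1
[2] MUL needs rd=2 wr=1: ok; after: ALU=2 MUL=0 MEM=1 BR=0, R=2, W=0
[3] ALU needs rd=1 wr=1: WR_PORT; after: ALU=2 MUL=0 MEM=1 BR=0, R=2, W=0
[4] BR needs rd=0 wr=0: FU; after: ALU=2 MUL=0 MEM=1 BR=0, R=2, W=0
[5] MEM needs rd=1 wr=1: WR_PORT; after: ALU=2 MUL=0 MEM=1 BR=0, R=2, W=0

reason(slot 3) = WR_PORT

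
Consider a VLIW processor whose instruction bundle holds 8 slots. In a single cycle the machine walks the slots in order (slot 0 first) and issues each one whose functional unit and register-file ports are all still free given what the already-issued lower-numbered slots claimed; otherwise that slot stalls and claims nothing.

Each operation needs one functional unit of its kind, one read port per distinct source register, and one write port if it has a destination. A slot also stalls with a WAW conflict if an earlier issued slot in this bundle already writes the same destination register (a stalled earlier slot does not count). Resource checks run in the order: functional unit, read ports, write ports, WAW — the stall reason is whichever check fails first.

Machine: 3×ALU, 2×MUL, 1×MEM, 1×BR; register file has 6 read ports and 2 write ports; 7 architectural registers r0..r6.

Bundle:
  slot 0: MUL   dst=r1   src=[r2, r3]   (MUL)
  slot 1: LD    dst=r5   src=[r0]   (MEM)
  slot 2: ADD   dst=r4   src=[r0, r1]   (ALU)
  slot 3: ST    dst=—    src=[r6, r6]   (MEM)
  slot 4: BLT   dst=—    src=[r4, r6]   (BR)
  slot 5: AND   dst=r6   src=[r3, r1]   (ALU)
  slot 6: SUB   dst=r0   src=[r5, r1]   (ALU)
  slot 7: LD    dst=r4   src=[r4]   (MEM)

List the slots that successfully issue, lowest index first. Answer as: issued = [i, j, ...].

slot 0 (MUL): ISSUE — free A3,Mu1,Ld1,B1 rp4 wp1
slot 1 (MEM): ISSUE — free A3,Mu1,Ld0,B1 rp3 wp0
slot 2 (ALU): stall WR_PORT — free A3,Mu1,Ld0,B1 rp3 wp0
slot 3 (MEM): stall FU — free A3,Mu1,Ld0,B1 rp3 wp0
slot 4 (BR): ISSUE — free A3,Mu1,Ld0,B0 rp1 wp0
slot 5 (ALU): stall RD_PORT — free A3,Mu1,Ld0,B0 rp1 wp0
slot 6 (ALU): stall RD_PORT — free A3,Mu1,Ld0,B0 rp1 wp0
slot 7 (MEM): stall FU — free A3,Mu1,Ld0,B0 rp1 wp0

issued = [0, 1, 4]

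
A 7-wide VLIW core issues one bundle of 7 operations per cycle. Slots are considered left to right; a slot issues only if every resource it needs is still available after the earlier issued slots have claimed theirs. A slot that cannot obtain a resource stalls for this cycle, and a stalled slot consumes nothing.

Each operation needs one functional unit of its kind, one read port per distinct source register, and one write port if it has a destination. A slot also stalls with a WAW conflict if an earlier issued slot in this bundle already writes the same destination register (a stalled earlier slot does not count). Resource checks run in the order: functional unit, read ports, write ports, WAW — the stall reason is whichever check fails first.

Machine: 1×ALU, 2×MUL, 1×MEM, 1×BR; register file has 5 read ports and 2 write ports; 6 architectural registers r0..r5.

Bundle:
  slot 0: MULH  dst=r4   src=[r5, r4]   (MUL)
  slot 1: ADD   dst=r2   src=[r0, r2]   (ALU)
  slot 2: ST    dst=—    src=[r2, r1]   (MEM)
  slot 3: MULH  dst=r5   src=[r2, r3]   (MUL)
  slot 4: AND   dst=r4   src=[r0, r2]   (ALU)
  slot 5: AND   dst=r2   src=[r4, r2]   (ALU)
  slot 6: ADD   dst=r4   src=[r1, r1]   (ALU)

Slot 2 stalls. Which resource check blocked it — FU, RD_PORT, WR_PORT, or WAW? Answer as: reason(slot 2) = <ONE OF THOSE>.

#0 MUL src=r5,r4 dispatched  <A:1 Mu:1 Ld:1 B:1 rd:3 wr:1>
#1 ALU src=r0,r2 dispatched  <A:0 Mu:1 Ld:1 B:1 rd:1 wr:0>
#2 MEM src=r2,r1 held:RD_PORT  <A:0 Mu:1 Ld:1 B:1 rd:1 wr:0>
#3 MUL src=r2,r3 held:RD_PORT  <A:0 Mu:1 Ld:1 B:1 rd:1 wr:0>
#4 ALU src=r0,r2 held:FU  <A:0 Mu:1 Ld:1 B:1 rd:1 wr:0>
#5 ALU src=r4,r2 held:FU  <A:0 Mu:1 Ld:1 B:1 rd:1 wr:0>
#6 ALU src=r1,r1 held:FU  <A:0 Mu:1 Ld:1 B:1 rd:1 wr:0>

reason(slot 2) = RD_PORT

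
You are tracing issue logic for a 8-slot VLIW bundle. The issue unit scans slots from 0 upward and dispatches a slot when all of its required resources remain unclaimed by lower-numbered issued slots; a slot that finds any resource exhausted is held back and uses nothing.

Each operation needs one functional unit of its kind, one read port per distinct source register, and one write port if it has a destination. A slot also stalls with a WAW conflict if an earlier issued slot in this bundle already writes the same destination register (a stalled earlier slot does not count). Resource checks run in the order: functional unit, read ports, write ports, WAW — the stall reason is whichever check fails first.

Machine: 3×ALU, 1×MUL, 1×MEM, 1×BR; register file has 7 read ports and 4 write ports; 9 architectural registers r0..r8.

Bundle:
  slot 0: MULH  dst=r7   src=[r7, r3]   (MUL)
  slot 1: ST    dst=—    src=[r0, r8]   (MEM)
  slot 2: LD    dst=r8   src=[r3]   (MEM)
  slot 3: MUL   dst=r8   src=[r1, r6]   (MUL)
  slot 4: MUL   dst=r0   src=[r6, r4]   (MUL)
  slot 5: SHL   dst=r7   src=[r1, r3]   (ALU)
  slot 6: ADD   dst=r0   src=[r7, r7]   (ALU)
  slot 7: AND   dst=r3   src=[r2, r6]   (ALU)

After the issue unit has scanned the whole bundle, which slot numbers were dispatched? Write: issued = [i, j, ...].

slot 0 (MUL): ISSUE — free A3,Mu0,Ld1,B1 rp5 wp3
slot 1 (MEM): ISSUE — free A3,Mu0,Ld0,B1 rp3 wp3
slot 2 (MEM): stall FU — free A3,Mu0,Ld0,B1 rp3 wp3
slot 3 (MUL): stall FU — free A3,Mu0,Ld0,B1 rp3 wp3
slot 4 (MUL): stall FU — free A3,Mu0,Ld0,B1 rp3 wp3
slot 5 (ALU): stall WAW — free A3,Mu0,Ld0,B1 rp3 wp3
slot 6 (ALU): ISSUE — free A2,Mu0,Ld0,B1 rp2 wp2
slot 7 (ALU): ISSUE — free A1,Mu0,Ld0,B1 rp0 wp1

issued = [0, 1, 6, 7]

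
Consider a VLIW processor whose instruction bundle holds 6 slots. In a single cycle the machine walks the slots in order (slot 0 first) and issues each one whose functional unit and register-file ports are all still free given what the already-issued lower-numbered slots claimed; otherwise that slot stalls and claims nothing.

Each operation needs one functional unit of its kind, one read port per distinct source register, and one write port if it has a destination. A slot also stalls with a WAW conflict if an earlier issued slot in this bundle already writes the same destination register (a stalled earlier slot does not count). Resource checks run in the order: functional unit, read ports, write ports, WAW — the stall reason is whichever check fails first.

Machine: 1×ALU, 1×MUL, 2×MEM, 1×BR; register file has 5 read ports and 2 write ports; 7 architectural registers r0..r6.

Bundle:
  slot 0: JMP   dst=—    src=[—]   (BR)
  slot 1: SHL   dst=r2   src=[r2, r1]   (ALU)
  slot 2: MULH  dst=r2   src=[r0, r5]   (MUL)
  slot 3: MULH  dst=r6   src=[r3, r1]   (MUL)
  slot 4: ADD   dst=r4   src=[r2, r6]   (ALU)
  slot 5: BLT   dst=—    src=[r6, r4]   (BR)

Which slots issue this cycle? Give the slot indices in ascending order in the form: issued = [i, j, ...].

#0 BR src=- dispatched  <A:1 Mu:1 Ld:2 B:0 rd:5 wr:2>
#1 ALU src=r2,r1 dispatched  <A:0 Mu:1 Ld:2 B:0 rd:3 wr:1>
#2 MUL src=r0,r5 held:WAW  <A:0 Mu:1 Ld:2 B:0 rd:3 wr:1>
#3 MUL src=r3,r1 dispatched  <A:0 Mu:0 Ld:2 B:0 rd:1 wr:0>
#4 ALU src=r2,r6 held:FU  <A:0 Mu:0 Ld:2 B:0 rd:1 wr:0>
#5 BR src=r6,r4 held:FU  <A:0 Mu:0 Ld:2 B:0 rd:1 wr:0>

issued = [0, 1, 3]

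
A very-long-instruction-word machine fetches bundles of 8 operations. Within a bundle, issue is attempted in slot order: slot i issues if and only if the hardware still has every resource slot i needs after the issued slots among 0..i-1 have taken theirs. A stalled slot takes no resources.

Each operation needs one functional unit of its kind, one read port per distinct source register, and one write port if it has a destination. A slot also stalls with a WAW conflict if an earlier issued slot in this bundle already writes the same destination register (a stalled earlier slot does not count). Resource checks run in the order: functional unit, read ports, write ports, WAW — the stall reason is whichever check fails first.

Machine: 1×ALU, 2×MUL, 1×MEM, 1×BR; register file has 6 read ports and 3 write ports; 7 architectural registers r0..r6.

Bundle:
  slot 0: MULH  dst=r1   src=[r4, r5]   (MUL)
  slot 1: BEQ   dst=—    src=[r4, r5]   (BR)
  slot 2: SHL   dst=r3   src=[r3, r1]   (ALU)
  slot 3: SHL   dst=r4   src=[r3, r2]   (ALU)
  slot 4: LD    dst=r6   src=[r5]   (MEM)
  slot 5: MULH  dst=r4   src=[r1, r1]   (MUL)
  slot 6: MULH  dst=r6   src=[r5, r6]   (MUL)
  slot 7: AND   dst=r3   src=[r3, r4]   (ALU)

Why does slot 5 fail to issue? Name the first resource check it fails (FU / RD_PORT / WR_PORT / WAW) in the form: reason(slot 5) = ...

[0] MUL needs rd=2 wr=1: ok; after: ALU=1 MUL=1 MEM=1 BR=1, R=4, W=2
[1] BR needs rd=2 wr=0: ok; after: ALU=1 MUL=1 MEM=1 BR=0, R=2, W=2
[2] ALU needs rd=2 wr=1: ok; after: ALU=0 MUL=1 MEM=1 BR=0, R=0, W=1
[3] ALU needs rd=2 wr=1: FU; after: ALU=0 MUL=1 MEM=1 BR=0, R=0, W=1
[4] MEM needs rd=1 wr=1: RD_PORT; after: ALU=0 MUL=1 MEM=1 BR=0, R=0, W=1
[5] MUL needs rd=1 wr=1: RD_PORT; after: ALU=0 MUL=1 MEM=1 BR=0, R=0, W=1
[6] MUL needs rd=2 wr=1: RD_PORT; after: ALU=0 MUL=1 MEM=1 BR=0, R=0, W=1
[7] ALU needs rd=2 wr=1: FU; after: ALU=0 MUL=1 MEM=1 BR=0, R=0, W=1

reason(slot 5) = RD_PORT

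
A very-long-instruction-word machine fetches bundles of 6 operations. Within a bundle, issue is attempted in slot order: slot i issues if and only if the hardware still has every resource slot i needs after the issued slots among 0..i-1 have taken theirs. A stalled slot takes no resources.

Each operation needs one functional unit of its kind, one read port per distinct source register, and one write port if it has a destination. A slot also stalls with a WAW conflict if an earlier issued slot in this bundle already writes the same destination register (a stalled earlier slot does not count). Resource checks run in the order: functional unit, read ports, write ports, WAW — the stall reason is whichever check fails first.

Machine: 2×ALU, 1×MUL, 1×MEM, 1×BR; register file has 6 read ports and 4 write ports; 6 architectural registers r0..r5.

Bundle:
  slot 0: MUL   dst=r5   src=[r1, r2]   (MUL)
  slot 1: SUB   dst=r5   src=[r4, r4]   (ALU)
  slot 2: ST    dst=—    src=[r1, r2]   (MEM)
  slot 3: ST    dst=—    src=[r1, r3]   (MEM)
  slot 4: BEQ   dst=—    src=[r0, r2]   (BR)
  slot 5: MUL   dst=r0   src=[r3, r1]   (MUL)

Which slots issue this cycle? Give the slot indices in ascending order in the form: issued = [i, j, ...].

issued = [0, 2, 4]

(0) want 1×MUL +2rd +1wr — yes → AL2|MU0|ME1|BR1|rd4|wr3
(1) want 1×ALU +1rd +1wr — WAW → AL2|MU0|ME1|BR1|rd4|wr3
(2) want 1×MEM +2rd +0wr — yes → AL2|MU0|ME0|BR1|rd2|wr3
(3) want 1×MEM +2rd +0wr — FU → AL2|MU0|ME0|BR1|rd2|wr3
(4) want 1×BR +2rd +0wr — yes → AL2|MU0|ME0|BR0|rd0|wr3
(5) want 1×MUL +2rd +1wr — FU → AL2|MU0|ME0|BR0|rd0|wr3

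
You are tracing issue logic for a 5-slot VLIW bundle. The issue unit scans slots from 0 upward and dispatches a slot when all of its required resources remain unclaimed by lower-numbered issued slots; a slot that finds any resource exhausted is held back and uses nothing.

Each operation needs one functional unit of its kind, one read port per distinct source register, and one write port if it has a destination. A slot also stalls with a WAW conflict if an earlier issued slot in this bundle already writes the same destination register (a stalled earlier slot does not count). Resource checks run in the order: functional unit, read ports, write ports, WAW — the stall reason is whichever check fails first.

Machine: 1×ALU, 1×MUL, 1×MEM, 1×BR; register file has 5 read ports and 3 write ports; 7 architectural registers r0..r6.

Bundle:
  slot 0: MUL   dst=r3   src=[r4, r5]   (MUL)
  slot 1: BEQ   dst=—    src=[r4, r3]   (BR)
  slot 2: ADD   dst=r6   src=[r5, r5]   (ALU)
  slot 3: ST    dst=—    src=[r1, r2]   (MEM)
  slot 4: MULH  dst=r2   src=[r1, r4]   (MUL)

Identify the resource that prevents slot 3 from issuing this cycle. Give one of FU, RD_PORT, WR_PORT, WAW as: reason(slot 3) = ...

  0. MUL→r3 ⇒ go  {1A/0Mu/1Ld/1B | 3r 2w}
  1. BR ⇒ go  {1A/0Mu/1Ld/0B | 1r 2w}
  2. ALU→r6 ⇒ go  {0A/0Mu/1Ld/0B | 0r 1w}
  3. MEM ⇒ no(RD_PORT)  {0A/0Mu/1Ld/0B | 0r 1w}
  4. MUL→r2 ⇒ no(FU)  {0A/0Mu/1Ld/0B | 0r 1w}

reason(slot 3) = RD_PORT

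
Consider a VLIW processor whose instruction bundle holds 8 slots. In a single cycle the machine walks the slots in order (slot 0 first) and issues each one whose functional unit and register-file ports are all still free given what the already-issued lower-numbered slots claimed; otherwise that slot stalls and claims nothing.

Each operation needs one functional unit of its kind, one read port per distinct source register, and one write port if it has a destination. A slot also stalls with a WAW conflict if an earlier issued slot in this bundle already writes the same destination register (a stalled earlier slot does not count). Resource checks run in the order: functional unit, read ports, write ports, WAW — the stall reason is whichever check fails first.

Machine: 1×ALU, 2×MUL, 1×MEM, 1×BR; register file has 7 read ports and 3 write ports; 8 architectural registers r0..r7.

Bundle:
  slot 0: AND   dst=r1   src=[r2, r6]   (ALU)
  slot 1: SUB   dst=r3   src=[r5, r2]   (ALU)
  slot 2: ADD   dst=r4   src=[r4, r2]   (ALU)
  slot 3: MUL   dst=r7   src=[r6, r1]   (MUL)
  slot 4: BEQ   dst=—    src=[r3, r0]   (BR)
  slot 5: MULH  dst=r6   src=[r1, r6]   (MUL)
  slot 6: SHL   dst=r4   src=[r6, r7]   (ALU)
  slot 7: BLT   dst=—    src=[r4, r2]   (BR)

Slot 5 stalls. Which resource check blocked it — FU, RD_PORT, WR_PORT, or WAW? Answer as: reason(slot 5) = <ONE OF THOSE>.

reason(slot 5) = RD_PORT

  0. ALU→r1 ⇒ go  {0A/2Mu/1Ld/1B | 5r 2w}
  1. ALU→r3 ⇒ no(FU)  {0A/2Mu/1Ld/1B | 5r 2w}
  2. ALU→r4 ⇒ no(FU)  {0A/2Mu/1Ld/1B | 5r 2w}
  3. MUL→r7 ⇒ go  {0A/1Mu/1Ld/1B | 3r 1w}
  4. BR ⇒ go  {0A/1Mu/1Ld/0B | 1r 1w}
  5. MUL→r6 ⇒ no(RD_PORT)  {0A/1Mu/1Ld/0B | 1r 1w}
  6. ALU→r4 ⇒ no(FU)  {0A/1Mu/1Ld/0B | 1r 1w}
  7. BR ⇒ no(FU)  {0A/1Mu/1Ld/0B | 1r 1w}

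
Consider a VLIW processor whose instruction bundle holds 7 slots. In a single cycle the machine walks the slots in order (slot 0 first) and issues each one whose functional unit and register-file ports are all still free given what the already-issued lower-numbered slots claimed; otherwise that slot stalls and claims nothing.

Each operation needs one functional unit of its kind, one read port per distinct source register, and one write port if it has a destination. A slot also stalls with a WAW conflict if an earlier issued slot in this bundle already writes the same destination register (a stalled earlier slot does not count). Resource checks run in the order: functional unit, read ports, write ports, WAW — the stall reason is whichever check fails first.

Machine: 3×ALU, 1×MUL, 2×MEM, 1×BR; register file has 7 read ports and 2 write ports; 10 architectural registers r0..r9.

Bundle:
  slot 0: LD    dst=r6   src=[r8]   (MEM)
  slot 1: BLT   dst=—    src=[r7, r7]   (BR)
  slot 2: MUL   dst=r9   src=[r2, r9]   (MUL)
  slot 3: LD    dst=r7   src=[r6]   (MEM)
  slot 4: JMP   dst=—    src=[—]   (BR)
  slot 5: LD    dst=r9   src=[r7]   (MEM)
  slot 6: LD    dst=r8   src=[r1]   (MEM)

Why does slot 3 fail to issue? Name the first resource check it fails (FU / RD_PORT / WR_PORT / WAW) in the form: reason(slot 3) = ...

(0) want 1×MEM +1rd +1wr — yes → AL3|MU1|ME1|BR1|rd6|wr1
(1) want 1×BR +1rd +0wr — yes → AL3|MU1|ME1|BR0|rd5|wr1
(2) want 1×MUL +2rd +1wr — yes → AL3|MU0|ME1|BR0|rd3|wr0
(3) want 1×MEM +1rd +1wr — WR_PORT → AL3|MU0|ME1|BR0|rd3|wr0
(4) want 1×BR +0rd +0wr — FU → AL3|MU0|ME1|BR0|rd3|wr0
(5) want 1×MEM +1rd +1wr — WR_PORT → AL3|MU0|ME1|BR0|rd3|wr0
(6) want 1×MEM +1rd +1wr — WR_PORT → AL3|MU0|ME1|BR0|rd3|wr0

reason(slot 3) = WR_PORT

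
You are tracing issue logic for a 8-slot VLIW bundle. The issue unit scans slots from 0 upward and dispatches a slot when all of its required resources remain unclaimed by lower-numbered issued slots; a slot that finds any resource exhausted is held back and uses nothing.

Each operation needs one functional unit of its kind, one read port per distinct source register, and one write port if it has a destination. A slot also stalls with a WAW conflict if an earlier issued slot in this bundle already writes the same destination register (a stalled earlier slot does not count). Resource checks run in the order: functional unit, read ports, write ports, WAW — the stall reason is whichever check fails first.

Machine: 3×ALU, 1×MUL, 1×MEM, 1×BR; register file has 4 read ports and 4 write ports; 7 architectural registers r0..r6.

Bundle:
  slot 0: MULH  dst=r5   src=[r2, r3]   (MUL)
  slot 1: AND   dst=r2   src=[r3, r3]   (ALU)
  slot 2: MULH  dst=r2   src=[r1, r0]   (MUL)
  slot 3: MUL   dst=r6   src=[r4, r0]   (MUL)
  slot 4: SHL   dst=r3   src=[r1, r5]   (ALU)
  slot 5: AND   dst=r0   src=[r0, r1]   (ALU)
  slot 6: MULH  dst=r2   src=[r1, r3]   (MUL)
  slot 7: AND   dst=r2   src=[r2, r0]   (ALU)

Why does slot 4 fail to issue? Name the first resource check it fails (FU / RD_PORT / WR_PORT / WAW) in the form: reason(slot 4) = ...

slot 0 (MUL): ISSUE — free A3,Mu0,Ld1,B1 rp2 wp3
slot 1 (ALU): ISSUE — free A2,Mu0,Ld1,B1 rp1 wp2
slot 2 (MUL): stall FU — free A2,Mu0,Ld1,B1 rp1 wp2
slot 3 (MUL): stall FU — free A2,Mu0,Ld1,B1 rp1 wp2
slot 4 (ALU): stall RD_PORT — free A2,Mu0,Ld1,B1 rp1 wp2
slot 5 (ALU): stall RD_PORT — free A2,Mu0,Ld1,B1 rp1 wp2
slot 6 (MUL): stall FU — free A2,Mu0,Ld1,B1 rp1 wp2
slot 7 (ALU): stall RD_PORT — free A2,Mu0,Ld1,B1 rp1 wp2

reason(slot 4) = RD_PORT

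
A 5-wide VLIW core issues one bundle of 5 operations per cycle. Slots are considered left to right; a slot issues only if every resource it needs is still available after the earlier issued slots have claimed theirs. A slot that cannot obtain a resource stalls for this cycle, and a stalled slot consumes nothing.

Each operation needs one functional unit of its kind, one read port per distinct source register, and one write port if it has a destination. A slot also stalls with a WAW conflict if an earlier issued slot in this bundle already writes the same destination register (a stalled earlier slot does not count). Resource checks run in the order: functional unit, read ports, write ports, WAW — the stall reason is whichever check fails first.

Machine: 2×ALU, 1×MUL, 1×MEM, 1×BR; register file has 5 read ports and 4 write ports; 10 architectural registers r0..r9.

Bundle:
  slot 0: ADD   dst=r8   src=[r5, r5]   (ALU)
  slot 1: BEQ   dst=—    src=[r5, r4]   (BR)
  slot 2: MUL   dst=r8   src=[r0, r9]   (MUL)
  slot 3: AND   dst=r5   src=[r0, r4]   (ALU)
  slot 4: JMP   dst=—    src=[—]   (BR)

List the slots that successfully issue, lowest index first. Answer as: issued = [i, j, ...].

issued = [0, 1, 3]

#0 ALU src=r5,r5 dispatched  <A:1 Mu:1 Ld:1 B:1 rd:4 wr:3>
#1 BR src=r5,r4 dispatched  <A:1 Mu:1 Ld:1 B:0 rd:2 wr:3>
#2 MUL src=r0,r9 held:WAW  <A:1 Mu:1 Ld:1 B:0 rd:2 wr:3>
#3 ALU src=r0,r4 dispatched  <A:0 Mu:1 Ld:1 B:0 rd:0 wr:2>
#4 BR src=- held:FU  <A:0 Mu:1 Ld:1 B:0 rd:0 wr:2>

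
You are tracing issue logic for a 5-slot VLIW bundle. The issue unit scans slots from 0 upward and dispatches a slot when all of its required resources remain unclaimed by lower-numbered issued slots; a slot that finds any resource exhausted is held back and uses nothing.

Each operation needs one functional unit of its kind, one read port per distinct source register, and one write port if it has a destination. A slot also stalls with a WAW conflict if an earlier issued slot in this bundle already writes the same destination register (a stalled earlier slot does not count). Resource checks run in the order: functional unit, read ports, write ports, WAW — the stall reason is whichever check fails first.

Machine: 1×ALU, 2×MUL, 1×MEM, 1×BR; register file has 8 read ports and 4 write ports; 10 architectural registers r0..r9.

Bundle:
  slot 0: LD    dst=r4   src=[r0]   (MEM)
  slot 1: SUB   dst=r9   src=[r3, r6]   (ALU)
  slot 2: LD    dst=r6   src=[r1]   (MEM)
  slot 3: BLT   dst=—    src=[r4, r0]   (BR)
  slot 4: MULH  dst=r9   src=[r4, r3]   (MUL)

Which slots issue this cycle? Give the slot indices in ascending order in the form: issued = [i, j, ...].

issued = [0, 1, 3]

(0) want 1×MEM +1rd +1wr — yes → AL1|MU2|ME0|BR1|rd7|wr3
(1) want 1×ALU +2rd +1wr — yes → AL0|MU2|ME0|BR1|rd5|wr2
(2) want 1×MEM +1rd +1wr — FU → AL0|MU2|ME0|BR1|rd5|wr2
(3) want 1×BR +2rd +0wr — yes → AL0|MU2|ME0|BR0|rd3|wr2
(4) want 1×MUL +2rd +1wr — WAW → AL0|MU2|ME0|BR0|rd3|wr2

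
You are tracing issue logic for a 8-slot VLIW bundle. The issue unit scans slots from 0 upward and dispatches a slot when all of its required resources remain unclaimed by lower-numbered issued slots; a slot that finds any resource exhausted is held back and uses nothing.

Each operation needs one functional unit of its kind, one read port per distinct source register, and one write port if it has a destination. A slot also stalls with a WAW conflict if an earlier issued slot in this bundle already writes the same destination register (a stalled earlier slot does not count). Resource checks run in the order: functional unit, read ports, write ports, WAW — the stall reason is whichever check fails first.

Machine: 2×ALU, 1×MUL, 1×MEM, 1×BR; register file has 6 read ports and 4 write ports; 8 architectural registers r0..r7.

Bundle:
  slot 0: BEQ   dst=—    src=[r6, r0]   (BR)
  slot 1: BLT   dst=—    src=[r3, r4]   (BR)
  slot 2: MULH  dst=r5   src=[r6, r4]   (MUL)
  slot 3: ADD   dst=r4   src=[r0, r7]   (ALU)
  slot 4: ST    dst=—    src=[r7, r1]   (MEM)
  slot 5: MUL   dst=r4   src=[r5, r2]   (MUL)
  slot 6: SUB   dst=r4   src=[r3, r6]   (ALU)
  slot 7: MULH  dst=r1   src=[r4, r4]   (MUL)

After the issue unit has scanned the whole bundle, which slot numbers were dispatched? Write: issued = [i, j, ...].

issued = [0, 2, 3]

[0] BR needs rd=2 wr=0: ok; after: ALU=2 MUL=1 MEM=1 BR=0, R=4, W=4
[1] BR needs rd=2 wr=0: FU; after: ALU=2 MUL=1 MEM=1 BR=0, R=4, W=4
[2] MUL needs rd=2 wr=1: ok; after: ALU=2 MUL=0 MEM=1 BR=0, R=2, W=3
[3] ALU needs rd=2 wr=1: ok; after: ALU=1 MUL=0 MEM=1 BR=0, R=0, W=2
[4] MEM needs rd=2 wr=0: RD_PORT; after: ALU=1 MUL=0 MEM=1 BR=0, R=0, W=2
[5] MUL needs rd=2 wr=1: FU; after: ALU=1 MUL=0 MEM=1 BR=0, R=0, W=2
[6] ALU needs rd=2 wr=1: RD_PORT; after: ALU=1 MUL=0 MEM=1 BR=0, R=0, W=2
[7] MUL needs rd=1 wr=1: FU; after: ALU=1 MUL=0 MEM=1 BR=0, R=0, W=2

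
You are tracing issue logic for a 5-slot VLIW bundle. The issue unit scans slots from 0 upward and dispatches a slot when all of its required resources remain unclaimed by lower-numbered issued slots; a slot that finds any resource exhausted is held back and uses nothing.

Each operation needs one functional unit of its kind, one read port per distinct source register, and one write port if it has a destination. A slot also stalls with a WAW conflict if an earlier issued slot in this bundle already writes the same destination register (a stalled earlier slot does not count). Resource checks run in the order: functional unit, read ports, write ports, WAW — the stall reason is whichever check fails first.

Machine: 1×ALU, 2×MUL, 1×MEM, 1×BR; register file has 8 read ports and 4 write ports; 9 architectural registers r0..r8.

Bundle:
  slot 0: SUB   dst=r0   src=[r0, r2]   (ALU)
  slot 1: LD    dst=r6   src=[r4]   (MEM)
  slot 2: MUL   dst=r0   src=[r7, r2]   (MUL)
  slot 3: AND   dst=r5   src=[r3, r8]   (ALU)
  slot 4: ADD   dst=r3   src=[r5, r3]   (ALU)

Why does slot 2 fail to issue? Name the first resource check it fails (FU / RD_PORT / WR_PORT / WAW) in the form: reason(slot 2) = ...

#0 ALU src=r0,r2 dispatched  <A:0 Mu:2 Ld:1 B:1 rd:6 wr:3>
#1 MEM src=r4 dispatched  <A:0 Mu:2 Ld:0 B:1 rd:5 wr:2>
#2 MUL src=r7,r2 held:WAW  <A:0 Mu:2 Ld:0 B:1 rd:5 wr:2>
#3 ALU src=r3,r8 held:FU  <A:0 Mu:2 Ld:0 B:1 rd:5 wr:2>
#4 ALU src=r5,r3 held:FU  <A:0 Mu:2 Ld:0 B:1 rd:5 wr:2>

reason(slot 2) = WAW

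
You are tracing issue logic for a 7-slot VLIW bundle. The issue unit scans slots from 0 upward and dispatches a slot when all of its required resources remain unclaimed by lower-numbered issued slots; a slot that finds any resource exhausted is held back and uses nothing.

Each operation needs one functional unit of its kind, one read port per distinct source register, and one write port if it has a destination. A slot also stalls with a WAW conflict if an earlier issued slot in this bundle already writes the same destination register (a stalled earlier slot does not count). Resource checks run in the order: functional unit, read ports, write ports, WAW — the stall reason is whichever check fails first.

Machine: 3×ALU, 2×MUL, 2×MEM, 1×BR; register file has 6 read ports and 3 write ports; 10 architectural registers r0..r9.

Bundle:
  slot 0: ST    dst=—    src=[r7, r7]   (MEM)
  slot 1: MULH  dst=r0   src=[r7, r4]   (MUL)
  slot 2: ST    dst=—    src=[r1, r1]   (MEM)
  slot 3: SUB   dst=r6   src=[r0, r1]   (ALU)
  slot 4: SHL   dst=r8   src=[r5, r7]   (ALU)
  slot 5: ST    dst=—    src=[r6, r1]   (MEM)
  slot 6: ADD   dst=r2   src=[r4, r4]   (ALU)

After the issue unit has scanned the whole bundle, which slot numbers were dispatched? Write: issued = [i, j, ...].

issued = [0, 1, 2, 3]

#0 MEM src=r7,r7 dispatched  <A:3 Mu:2 Ld:1 B:1 rd:5 wr:3>
#1 MUL src=r7,r4 dispatched  <A:3 Mu:1 Ld:1 B:1 rd:3 wr:2>
#2 MEM src=r1,r1 dispatched  <A:3 Mu:1 Ld:0 B:1 rd:2 wr:2>
#3 ALU src=r0,r1 dispatched  <A:2 Mu:1 Ld:0 B:1 rd:0 wr:1>
#4 ALU src=r5,r7 held:RD_PORT  <A:2 Mu:1 Ld:0 B:1 rd:0 wr:1>
#5 MEM src=r6,r1 held:FU  <A:2 Mu:1 Ld:0 B:1 rd:0 wr:1>
#6 ALU src=r4,r4 held:RD_PORT  <A:2 Mu:1 Ld:0 B:1 rd:0 wr:1>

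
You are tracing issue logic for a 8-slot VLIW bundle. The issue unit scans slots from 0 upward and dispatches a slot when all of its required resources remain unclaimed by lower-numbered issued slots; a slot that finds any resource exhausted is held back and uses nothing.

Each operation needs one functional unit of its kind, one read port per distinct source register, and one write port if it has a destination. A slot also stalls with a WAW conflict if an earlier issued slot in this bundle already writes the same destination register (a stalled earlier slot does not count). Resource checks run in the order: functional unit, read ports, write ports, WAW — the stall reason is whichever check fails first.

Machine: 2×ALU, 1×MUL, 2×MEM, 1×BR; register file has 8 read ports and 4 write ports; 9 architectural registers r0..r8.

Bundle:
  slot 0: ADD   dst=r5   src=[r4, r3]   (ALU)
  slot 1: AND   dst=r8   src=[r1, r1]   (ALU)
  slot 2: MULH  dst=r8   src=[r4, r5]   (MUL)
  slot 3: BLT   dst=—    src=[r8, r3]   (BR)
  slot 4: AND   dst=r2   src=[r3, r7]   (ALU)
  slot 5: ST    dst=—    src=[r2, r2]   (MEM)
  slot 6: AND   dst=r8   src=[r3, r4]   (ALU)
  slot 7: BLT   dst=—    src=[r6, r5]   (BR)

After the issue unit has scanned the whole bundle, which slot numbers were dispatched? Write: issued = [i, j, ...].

  0. ALU→r5 ⇒ go  {1A/1Mu/2Ld/1B | 6r 3w}
  1. ALU→r8 ⇒ go  {0A/1Mu/2Ld/1B | 5r 2w}
  2. MUL→r8 ⇒ no(WAW)  {0A/1Mu/2Ld/1B | 5r 2w}
  3. BR ⇒ go  {0A/1Mu/2Ld/0B | 3r 2w}
  4. ALU→r2 ⇒ no(FU)  {0A/1Mu/2Ld/0B | 3r 2w}
  5. MEM ⇒ go  {0A/1Mu/1Ld/0B | 2r 2w}
  6. ALU→r8 ⇒ no(FU)  {0A/1Mu/1Ld/0B | 2r 2w}
  7. BR ⇒ no(FU)  {0A/1Mu/1Ld/0B | 2r 2w}

issued = [0, 1, 3, 5]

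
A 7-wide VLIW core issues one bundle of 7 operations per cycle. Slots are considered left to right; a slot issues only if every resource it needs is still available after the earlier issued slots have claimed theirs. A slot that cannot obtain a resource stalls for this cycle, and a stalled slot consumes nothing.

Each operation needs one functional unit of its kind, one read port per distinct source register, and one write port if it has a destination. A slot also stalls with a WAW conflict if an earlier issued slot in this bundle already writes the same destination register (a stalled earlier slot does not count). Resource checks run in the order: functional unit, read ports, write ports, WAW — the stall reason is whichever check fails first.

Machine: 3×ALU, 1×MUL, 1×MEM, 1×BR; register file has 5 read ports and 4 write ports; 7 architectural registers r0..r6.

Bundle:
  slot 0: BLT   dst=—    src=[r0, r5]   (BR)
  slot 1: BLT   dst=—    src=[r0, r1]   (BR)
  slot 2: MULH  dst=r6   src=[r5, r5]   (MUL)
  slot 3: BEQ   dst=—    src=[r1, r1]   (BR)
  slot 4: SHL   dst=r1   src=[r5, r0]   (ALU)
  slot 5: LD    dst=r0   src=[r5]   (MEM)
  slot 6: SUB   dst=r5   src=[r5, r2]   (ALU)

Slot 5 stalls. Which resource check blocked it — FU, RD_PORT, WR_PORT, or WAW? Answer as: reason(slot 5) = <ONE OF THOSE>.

reason(slot 5) = RD_PORT

(0) want 1×BR +2rd +0wr — yes → AL3|MU1|ME1|BR0|rd3|wr4
(1) want 1×BR +2rd +0wr — FU → AL3|MU1|ME1|BR0|rd3|wr4
(2) want 1×MUL +1rd +1wr — yes → AL3|MU0|ME1|BR0|rd2|wr3
(3) want 1×BR +1rd +0wr — FU → AL3|MU0|ME1|BR0|rd2|wr3
(4) want 1×ALU +2rd +1wr — yes → AL2|MU0|ME1|BR0|rd0|wr2
(5) want 1×MEM +1rd +1wr — RD_PORT → AL2|MU0|ME1|BR0|rd0|wr2
(6) want 1×ALU +2rd +1wr — RD_PORT → AL2|MU0|ME1|BR0|rd0|wr2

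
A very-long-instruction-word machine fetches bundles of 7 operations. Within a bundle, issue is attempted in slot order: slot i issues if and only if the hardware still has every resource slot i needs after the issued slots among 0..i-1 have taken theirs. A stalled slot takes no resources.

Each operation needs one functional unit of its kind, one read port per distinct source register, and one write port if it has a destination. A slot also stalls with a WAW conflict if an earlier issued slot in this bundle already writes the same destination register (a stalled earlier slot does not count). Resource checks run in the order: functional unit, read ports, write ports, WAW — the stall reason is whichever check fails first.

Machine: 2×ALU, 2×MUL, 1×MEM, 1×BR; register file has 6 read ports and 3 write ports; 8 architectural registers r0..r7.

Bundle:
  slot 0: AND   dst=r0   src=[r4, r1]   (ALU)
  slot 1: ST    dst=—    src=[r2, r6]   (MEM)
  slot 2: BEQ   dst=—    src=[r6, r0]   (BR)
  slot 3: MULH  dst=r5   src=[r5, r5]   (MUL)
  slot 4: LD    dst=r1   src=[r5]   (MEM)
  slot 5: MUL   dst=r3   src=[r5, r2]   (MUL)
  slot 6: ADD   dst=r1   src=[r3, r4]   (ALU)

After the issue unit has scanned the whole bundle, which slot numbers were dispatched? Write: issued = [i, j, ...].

issued = [0, 1, 2]

(0) want 1×ALU +2rd +1wr — yes → AL1|MU2|ME1|BR1|rd4|wr2
(1) want 1×MEM +2rd +0wr — yes → AL1|MU2|ME0|BR1|rd2|wr2
(2) want 1×BR +2rd +0wr — yes → AL1|MU2|ME0|BR0|rd0|wr2
(3) want 1×MUL +1rd +1wr — RD_PORT → AL1|MU2|ME0|BR0|rd0|wr2
(4) want 1×MEM +1rd +1wr — FU → AL1|MU2|ME0|BR0|rd0|wr2
(5) want 1×MUL +2rd +1wr — RD_PORT → AL1|MU2|ME0|BR0|rd0|wr2
(6) want 1×ALU +2rd +1wr — RD_PORT → AL1|MU2|ME0|BR0|rd0|wr2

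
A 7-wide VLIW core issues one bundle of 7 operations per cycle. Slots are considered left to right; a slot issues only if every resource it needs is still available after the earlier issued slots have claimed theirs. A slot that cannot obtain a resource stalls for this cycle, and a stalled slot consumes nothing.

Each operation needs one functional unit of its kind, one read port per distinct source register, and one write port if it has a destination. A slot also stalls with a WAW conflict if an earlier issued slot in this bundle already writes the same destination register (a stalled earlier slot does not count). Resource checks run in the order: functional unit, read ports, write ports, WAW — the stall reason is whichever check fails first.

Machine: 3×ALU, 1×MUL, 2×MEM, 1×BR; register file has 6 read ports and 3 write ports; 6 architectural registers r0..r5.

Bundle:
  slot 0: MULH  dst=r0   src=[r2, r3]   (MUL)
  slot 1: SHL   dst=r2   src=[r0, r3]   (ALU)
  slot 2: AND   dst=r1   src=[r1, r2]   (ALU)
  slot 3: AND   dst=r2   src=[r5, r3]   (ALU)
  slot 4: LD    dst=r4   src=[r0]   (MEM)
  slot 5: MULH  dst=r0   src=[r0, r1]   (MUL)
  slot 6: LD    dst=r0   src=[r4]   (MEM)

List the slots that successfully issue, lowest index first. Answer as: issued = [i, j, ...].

slot 0 (MUL): ISSUE — free A3,Mu0,Ld2,B1 rp4 wp2
slot 1 (ALU): ISSUE — free A2,Mu0,Ld2,B1 rp2 wp1
slot 2 (ALU): ISSUE — free A1,Mu0,Ld2,B1 rp0 wp0
slot 3 (ALU): stall RD_PORT — free A1,Mu0,Ld2,B1 rp0 wp0
slot 4 (MEM): stall RD_PORT — free A1,Mu0,Ld2,B1 rp0 wp0
slot 5 (MUL): stall FU — free A1,Mu0,Ld2,B1 rp0 wp0
slot 6 (MEM): stall RD_PORT — free A1,Mu0,Ld2,B1 rp0 wp0

issued = [0, 1, 2]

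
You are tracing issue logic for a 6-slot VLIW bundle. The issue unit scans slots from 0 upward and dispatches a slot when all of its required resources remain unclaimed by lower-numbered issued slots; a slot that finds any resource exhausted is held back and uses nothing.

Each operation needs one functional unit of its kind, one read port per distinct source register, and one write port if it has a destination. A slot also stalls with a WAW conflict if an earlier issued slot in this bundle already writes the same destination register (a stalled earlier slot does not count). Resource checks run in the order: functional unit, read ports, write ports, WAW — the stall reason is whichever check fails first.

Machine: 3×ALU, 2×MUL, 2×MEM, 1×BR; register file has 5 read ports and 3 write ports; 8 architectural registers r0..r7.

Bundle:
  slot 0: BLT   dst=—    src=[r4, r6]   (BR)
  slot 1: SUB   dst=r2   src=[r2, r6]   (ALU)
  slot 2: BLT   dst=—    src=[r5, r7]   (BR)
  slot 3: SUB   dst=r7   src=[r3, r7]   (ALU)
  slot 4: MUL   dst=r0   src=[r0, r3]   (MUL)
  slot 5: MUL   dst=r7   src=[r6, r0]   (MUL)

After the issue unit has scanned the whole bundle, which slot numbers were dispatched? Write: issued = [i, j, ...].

issued = [0, 1]

#0 BR src=r4,r6 dispatched  <A:3 Mu:2 Ld:2 B:0 rd:3 wr:3>
#1 ALU src=r2,r6 dispatched  <A:2 Mu:2 Ld:2 B:0 rd:1 wr:2>
#2 BR src=r5,r7 held:FU  <A:2 Mu:2 Ld:2 B:0 rd:1 wr:2>
#3 ALU src=r3,r7 held:RD_PORT  <A:2 Mu:2 Ld:2 B:0 rd:1 wr:2>
#4 MUL src=r0,r3 held:RD_PORT  <A:2 Mu:2 Ld:2 B:0 rd:1 wr:2>
#5 MUL src=r6,r0 held:RD_PORT  <A:2 Mu:2 Ld:2 B:0 rd:1 wr:2>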